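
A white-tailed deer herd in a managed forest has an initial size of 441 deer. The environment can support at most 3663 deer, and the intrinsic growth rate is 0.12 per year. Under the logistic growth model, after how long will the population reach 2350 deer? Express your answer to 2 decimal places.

21.42 years

A = (K − N₀)/N₀ = (3663 − 441)/441 = 7.3061.
Solve 3663/(1 + 7.3061·e^(−0.12t)) = 2350: 1 + 7.3061·e^(−0.12t) = 1.5587, so e^(−0.12t) = 0.0764733.
−0.12·t = ln(0.0764733) = -2.5708, so t = 2.5708/0.12 = 21.423.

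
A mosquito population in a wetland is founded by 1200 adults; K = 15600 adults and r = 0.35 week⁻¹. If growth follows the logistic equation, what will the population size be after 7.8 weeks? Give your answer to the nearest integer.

8751 adults

A = (K − N₀)/N₀ = (15600 − 1200)/1200 = 12.
N(t) = K/(1 + A·e^(−rt)) = 15600/(1 + 12×e^(−0.35×7.8)).
e^(−2.73) = 0.065219; denominator = 1 + 12×0.065219 = 1.7826.
N = 15600/1.7826 = 8751.11.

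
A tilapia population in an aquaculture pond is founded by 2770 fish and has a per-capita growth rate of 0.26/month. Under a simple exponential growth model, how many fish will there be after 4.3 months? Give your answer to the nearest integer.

8473 fish

N(t) = N₀·e^(rt) = 2770 × e^(0.26×4.3) = 2770 × e^1.118.
e^1.118 ≈ 3.0587, so N ≈ 2770 × 3.0587 = 8472.68.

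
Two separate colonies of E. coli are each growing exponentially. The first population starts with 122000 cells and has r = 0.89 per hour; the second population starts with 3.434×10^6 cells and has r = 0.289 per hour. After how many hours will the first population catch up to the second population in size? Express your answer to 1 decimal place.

5.6 hours

Set 122000·e^(0.89t) = 3.434×10^6·e^(0.289t).
e^((0.89 − 0.289)t) = 3.434×10^6/122000 → e^(0.601·t) = 28.148.
0.601·t = ln(28.148) = 3.3375, so t = 3.3375/0.601 = 5.5532.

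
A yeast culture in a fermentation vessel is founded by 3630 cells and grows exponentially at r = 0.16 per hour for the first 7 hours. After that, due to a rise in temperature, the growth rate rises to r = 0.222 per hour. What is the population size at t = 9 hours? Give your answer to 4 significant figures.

Phase 1: N(7) = 3630·e^(0.16×7) = 3630·e^1.12 = 11125.4.
Phase 2 runs for 9 − 7 = 2 hours at r = 0.222.
N(9) = 11125.4·e^(0.222×2) = 11125.4·e^0.444 = 17343.8.

17340 cells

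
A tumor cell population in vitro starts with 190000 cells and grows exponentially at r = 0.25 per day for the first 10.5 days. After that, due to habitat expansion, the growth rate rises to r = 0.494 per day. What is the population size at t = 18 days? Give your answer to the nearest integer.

106619753 cells

Phase 1: N(10.5) = 190000·e^(0.25×10.5) = 190000·e^2.625 = 2.622869×10^6.
Phase 2 runs for 18 − 10.5 = 7.5 days at r = 0.494.
N(18) = 2.622869×10^6·e^(0.494×7.5) = 2.622869×10^6·e^3.705 = 1.066198×10^8.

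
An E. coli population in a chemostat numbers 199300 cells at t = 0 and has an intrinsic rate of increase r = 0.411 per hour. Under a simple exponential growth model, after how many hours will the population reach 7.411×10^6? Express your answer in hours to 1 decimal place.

Set N₀·e^(rt) = 7.411×10^6: e^(0.411·t) = 7.411×10^6/199300 = 37.185.
0.411·t = ln(37.185) = 3.6159, so t = 3.6159/0.411 = 8.7978.

8.8 hours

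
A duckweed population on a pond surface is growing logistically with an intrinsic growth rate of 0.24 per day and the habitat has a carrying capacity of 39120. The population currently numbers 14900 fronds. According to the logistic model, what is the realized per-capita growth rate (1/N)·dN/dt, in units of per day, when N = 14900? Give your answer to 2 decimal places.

0.15 per day

(1/N)·dN/dt = r(1 − N/K) = 0.24 × (1 − 14900/39120).
= 0.24 × 0.61912 = 0.14859.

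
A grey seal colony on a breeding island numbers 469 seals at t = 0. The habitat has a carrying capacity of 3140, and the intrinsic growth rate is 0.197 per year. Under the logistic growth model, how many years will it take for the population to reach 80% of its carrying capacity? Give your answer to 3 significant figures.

15.9 years

A = (K − N₀)/N₀ = (3140 − 469)/469 = 5.6951.
Solve 3140/(1 + 5.6951·e^(−0.197t)) = 2512: 1 + 5.6951·e^(−0.197t) = 1.25, so e^(−0.197t) = 0.0438974.
−0.197·t = ln(0.0438974) = -3.1259, so t = 3.1259/0.197 = 15.868.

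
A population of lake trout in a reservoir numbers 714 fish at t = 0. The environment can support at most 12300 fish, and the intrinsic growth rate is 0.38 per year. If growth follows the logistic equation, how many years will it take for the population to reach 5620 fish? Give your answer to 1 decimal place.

6.9 years

A = (K − N₀)/N₀ = (12300 − 714)/714 = 16.227.
Solve 12300/(1 + 16.227·e^(−0.38t)) = 5620: 1 + 16.227·e^(−0.38t) = 2.1886, so e^(−0.38t) = 0.0732495.
−0.38·t = ln(0.0732495) = -2.6139, so t = 2.6139/0.38 = 6.8786.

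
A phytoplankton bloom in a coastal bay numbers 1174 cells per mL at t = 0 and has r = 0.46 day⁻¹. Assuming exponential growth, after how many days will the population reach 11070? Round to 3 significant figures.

Set N₀·e^(rt) = 11070: e^(0.46·t) = 11070/1174 = 9.4293.
0.46·t = ln(9.4293) = 2.2438, so t = 2.2438/0.46 = 4.8779.

4.88 days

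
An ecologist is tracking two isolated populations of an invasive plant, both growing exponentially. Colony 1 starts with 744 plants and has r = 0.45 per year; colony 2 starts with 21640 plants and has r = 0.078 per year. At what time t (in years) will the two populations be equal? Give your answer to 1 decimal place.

Set 744·e^(0.45t) = 21640·e^(0.078t).
e^((0.45 − 0.078)t) = 21640/744 → e^(0.372·t) = 29.086.
0.372·t = ln(29.086) = 3.3703, so t = 3.3703/0.372 = 9.0598.

9.1 years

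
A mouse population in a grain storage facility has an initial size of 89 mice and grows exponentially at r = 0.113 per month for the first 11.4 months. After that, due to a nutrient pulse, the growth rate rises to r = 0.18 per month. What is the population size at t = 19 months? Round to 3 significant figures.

Phase 1: N(11.4) = 89·e^(0.113×11.4) = 89·e^1.288 = 322.737.
Phase 2 runs for 19 − 11.4 = 7.6 months at r = 0.18.
N(19) = 322.737·e^(0.18×7.6) = 322.737·e^1.368 = 1267.54.

1270 mice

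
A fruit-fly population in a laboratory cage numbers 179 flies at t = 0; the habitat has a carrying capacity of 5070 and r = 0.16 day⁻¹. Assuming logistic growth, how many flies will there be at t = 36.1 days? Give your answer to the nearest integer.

4674 flies

A = (K − N₀)/N₀ = (5070 − 179)/179 = 27.324.
N(t) = K/(1 + A·e^(−rt)) = 5070/(1 + 27.324×e^(−0.16×36.1)).
e^(−5.776) = 0.0031011; denominator = 1 + 27.324×0.0031011 = 1.0847.
N = 5070/1.0847 = 4673.96.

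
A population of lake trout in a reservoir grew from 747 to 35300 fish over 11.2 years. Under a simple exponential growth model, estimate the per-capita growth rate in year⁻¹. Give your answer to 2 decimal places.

0.34 per year

From N(t) = N₀·e^(rt): e^(r·11.2) = 35300/747 = 47.256.
r·11.2 = ln(47.256) = 3.8556, so r = 3.8556/11.2 = 0.34425.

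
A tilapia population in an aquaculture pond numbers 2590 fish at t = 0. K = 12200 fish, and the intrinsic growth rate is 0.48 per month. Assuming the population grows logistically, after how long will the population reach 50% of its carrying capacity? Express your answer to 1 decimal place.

2.7 months

A = (K − N₀)/N₀ = (12200 − 2590)/2590 = 3.7104.
Solve 12200/(1 + 3.7104·e^(−0.48t)) = 6100: 1 + 3.7104·e^(−0.48t) = 2, so e^(−0.48t) = 0.269511.
−0.48·t = ln(0.269511) = -1.3111, so t = 1.3111/0.48 = 2.7316.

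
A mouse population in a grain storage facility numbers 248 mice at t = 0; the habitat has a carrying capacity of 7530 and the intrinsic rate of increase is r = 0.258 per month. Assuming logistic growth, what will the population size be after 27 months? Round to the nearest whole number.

7327 mice

A = (K − N₀)/N₀ = (7530 − 248)/248 = 29.363.
N(t) = K/(1 + A·e^(−rt)) = 7530/(1 + 29.363×e^(−0.258×27)).
e^(−6.966) = 0.00094342; denominator = 1 + 29.363×0.00094342 = 1.0277.
N = 7530/1.0277 = 7327.03.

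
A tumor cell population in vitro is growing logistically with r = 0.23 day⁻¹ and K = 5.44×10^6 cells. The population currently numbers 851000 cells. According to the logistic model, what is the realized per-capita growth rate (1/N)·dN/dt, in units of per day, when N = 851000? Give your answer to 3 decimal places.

(1/N)·dN/dt = r(1 − N/K) = 0.23 × (1 − 851000/5.44×10^6).
= 0.23 × 0.84357 = 0.19402.

0.194 per day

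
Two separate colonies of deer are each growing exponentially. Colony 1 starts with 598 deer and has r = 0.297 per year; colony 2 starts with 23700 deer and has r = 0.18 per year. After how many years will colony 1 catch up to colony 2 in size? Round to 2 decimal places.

31.45 years

Set 598·e^(0.297t) = 23700·e^(0.18t).
e^((0.297 − 0.18)t) = 23700/598 → e^(0.117·t) = 39.632.
0.117·t = ln(39.632) = 3.6796, so t = 3.6796/0.117 = 31.45.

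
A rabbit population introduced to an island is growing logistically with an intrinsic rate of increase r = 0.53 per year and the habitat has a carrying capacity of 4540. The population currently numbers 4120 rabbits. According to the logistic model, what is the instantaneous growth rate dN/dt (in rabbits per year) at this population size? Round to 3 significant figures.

202 rabbits per year

dN/dt = rN(1 − N/K) = 0.53 × 4120 × (1 − 4120/4540).
1 − 4120/4540 = 0.092511; dN/dt = 0.53 × 4120 × 0.092511 = 202.01.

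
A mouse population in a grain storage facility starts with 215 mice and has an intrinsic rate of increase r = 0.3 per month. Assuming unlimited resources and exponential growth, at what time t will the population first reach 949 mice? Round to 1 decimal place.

4.9 months

Set N₀·e^(rt) = 949: e^(0.3·t) = 949/215 = 4.414.
0.3·t = ln(4.414) = 1.4848, so t = 1.4848/0.3 = 4.9492.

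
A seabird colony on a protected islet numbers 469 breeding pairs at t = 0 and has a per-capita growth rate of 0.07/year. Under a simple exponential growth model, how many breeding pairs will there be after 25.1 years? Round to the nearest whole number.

N(t) = N₀·e^(rt) = 469 × e^(0.07×25.1) = 469 × e^1.757.
e^1.757 ≈ 5.795, so N ≈ 469 × 5.795 = 2717.87.

2718 breeding pairs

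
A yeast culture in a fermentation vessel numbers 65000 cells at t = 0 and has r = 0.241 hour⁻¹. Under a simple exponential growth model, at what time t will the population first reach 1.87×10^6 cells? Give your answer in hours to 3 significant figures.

13.9 hours

Set N₀·e^(rt) = 1.87×10^6: e^(0.241·t) = 1.87×10^6/65000 = 28.769.
0.241·t = ln(28.769) = 3.3593, so t = 3.3593/0.241 = 13.939.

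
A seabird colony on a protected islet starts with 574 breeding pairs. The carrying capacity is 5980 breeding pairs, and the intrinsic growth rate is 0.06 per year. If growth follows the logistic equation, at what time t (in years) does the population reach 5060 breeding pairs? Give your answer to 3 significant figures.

A = (K − N₀)/N₀ = (5980 − 574)/574 = 9.4181.
Solve 5980/(1 + 9.4181·e^(−0.06t)) = 5060: 1 + 9.4181·e^(−0.06t) = 1.1818, so e^(−0.06t) = 0.0193051.
−0.06·t = ln(0.0193051) = -3.9474, so t = 3.9474/0.06 = 65.79.

65.8 years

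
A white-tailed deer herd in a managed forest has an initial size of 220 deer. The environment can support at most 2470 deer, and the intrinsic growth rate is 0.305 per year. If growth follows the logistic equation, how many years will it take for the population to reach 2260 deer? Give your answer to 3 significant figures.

A = (K − N₀)/N₀ = (2470 − 220)/220 = 10.227.
Solve 2470/(1 + 10.227·e^(−0.305t)) = 2260: 1 + 10.227·e^(−0.305t) = 1.0929, so e^(−0.305t) = 0.00908555.
−0.305·t = ln(0.00908555) = -4.7011, so t = 4.7011/0.305 = 15.413.

15.4 years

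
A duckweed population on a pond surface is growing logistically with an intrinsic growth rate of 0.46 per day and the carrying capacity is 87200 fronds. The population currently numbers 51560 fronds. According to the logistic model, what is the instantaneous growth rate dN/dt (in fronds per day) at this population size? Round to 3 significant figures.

9690 fronds per day

dN/dt = rN(1 − N/K) = 0.46 × 51560 × (1 − 51560/87200).
1 − 51560/87200 = 0.40872; dN/dt = 0.46 × 51560 × 0.40872 = 9693.8.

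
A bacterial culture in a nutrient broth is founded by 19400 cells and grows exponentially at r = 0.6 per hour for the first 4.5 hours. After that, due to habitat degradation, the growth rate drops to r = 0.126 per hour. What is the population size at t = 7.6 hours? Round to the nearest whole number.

426611 cells

Phase 1: N(4.5) = 19400·e^(0.6×4.5) = 19400·e^2.7 = 288667.
Phase 2 runs for 7.6 − 4.5 = 3.1 hours at r = 0.126.
N(7.6) = 288667·e^(0.126×3.1) = 288667·e^0.3906 = 426611.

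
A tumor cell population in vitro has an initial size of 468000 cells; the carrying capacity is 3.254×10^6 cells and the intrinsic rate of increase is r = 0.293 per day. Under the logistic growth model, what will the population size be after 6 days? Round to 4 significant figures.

A = (K − N₀)/N₀ = (3.254×10^6 − 468000)/468000 = 5.953.
N(t) = K/(1 + A·e^(−rt)) = 3.254×10^6/(1 + 5.953×e^(−0.293×6)).
e^(−1.758) = 0.17239; denominator = 1 + 5.953×0.17239 = 2.0262.
N = 3.254×10^6/2.0262 = 1.605937×10^6.

1606000 cells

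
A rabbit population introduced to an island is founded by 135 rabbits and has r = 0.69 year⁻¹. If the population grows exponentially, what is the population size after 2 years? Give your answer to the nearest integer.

N(t) = N₀·e^(rt) = 135 × e^(0.69×2) = 135 × e^1.38.
e^1.38 ≈ 3.9749, so N ≈ 135 × 3.9749 = 536.612.

537 rabbits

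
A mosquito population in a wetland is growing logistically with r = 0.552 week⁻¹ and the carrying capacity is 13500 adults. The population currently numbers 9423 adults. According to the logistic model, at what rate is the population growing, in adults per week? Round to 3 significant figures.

1570 adults per week

dN/dt = rN(1 − N/K) = 0.552 × 9423 × (1 − 9423/13500).
1 − 9423/13500 = 0.302; dN/dt = 0.552 × 9423 × 0.302 = 1570.9.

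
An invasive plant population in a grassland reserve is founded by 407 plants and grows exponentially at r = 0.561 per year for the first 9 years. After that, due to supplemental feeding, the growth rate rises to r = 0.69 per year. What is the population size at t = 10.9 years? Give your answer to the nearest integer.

Phase 1: N(9) = 407·e^(0.561×9) = 407·e^5.049 = 63437.7.
Phase 2 runs for 10.9 − 9 = 1.9 years at r = 0.69.
N(10.9) = 63437.7·e^(0.69×1.9) = 63437.7·e^1.311 = 235346.

235346 plants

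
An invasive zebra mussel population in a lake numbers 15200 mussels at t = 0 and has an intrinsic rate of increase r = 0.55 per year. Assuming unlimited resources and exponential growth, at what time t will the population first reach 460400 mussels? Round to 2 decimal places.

Set N₀·e^(rt) = 460400: e^(0.55·t) = 460400/15200 = 30.289.
0.55·t = ln(30.289) = 3.4108, so t = 3.4108/0.55 = 6.2015.

6.20 years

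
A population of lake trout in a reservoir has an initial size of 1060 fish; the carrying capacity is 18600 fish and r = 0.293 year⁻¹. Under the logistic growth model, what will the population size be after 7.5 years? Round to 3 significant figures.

6550 fish

A = (K − N₀)/N₀ = (18600 − 1060)/1060 = 16.547.
N(t) = K/(1 + A·e^(−rt)) = 18600/(1 + 16.547×e^(−0.293×7.5)).
e^(−2.197) = 0.11108; denominator = 1 + 16.547×0.11108 = 2.8381.
N = 18600/2.8381 = 6553.75.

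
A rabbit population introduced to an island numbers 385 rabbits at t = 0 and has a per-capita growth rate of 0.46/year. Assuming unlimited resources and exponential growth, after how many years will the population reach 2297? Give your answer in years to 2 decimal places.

Set N₀·e^(rt) = 2297: e^(0.46·t) = 2297/385 = 5.9662.
0.46·t = ln(5.9662) = 1.7861, so t = 1.7861/0.46 = 3.8829.

3.88 years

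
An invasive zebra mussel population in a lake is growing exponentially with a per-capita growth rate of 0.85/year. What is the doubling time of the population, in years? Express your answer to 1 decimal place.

Doubling time t_d = ln(2)/r = 0.6931/0.85 = 0.81547.

0.8 years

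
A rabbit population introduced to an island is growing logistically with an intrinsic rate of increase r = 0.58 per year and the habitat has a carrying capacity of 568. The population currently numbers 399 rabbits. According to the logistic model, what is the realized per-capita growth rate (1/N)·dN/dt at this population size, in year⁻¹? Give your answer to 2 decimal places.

(1/N)·dN/dt = r(1 − N/K) = 0.58 × (1 − 399/568).
= 0.58 × 0.29754 = 0.17257.

0.17 per year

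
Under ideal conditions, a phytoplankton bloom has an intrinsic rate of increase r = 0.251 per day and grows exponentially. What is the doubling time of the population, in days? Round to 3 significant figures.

Doubling time t_d = ln(2)/r = 0.6931/0.251 = 2.7615.

2.76 days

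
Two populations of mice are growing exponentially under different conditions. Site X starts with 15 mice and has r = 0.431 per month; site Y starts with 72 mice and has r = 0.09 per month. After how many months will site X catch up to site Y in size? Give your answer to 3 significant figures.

4.60 months

Set 15·e^(0.431t) = 72·e^(0.09t).
e^((0.431 − 0.09)t) = 72/15 → e^(0.341·t) = 4.8.
0.341·t = ln(4.8) = 1.5686, so t = 1.5686/0.341 = 4.6.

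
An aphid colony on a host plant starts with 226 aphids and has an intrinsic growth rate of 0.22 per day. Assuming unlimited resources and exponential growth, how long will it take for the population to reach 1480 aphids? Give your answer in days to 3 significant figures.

Set N₀·e^(rt) = 1480: e^(0.22·t) = 1480/226 = 6.5487.
0.22·t = ln(6.5487) = 1.8793, so t = 1.8793/0.22 = 8.5421.

8.54 days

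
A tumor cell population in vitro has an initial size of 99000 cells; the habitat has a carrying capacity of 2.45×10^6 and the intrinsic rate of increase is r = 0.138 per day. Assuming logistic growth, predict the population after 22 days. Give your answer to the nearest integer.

1144587 cells

A = (K − N₀)/N₀ = (2.45×10^6 − 99000)/99000 = 23.747.
N(t) = K/(1 + A·e^(−rt)) = 2.45×10^6/(1 + 23.747×e^(−0.138×22)).
e^(−3.036) = 0.048027; denominator = 1 + 23.747×0.048027 = 2.1405.
N = 2.45×10^6/2.1405 = 1.144587×10^6.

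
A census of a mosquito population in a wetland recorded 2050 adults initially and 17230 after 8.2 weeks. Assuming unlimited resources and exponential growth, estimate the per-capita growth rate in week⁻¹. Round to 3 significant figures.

0.260 per week

From N(t) = N₀·e^(rt): e^(r·8.2) = 17230/2050 = 8.4049.
r·8.2 = ln(8.4049) = 2.1288, so r = 2.1288/8.2 = 0.25961.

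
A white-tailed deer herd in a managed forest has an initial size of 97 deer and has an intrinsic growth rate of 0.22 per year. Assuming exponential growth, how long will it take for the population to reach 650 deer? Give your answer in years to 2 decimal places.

Set N₀·e^(rt) = 650: e^(0.22·t) = 650/97 = 6.701.
0.22·t = ln(6.701) = 1.9023, so t = 1.9023/0.22 = 8.6466.

8.65 years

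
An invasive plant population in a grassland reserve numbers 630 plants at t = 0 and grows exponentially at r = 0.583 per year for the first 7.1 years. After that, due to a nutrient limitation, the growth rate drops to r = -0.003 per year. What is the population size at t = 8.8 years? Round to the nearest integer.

Phase 1: N(7.1) = 630·e^(0.583×7.1) = 630·e^4.139 = 39538.1.
Phase 2 runs for 8.8 − 7.1 = 1.7 years at r = -0.003.
N(8.8) = 39538.1·e^(-0.003×1.7) = 39538.1·e^-0.0051 = 39337.

39337 plants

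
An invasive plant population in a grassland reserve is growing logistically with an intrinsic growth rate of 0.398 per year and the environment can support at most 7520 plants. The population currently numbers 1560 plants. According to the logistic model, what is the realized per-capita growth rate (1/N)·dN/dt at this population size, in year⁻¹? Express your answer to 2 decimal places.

(1/N)·dN/dt = r(1 − N/K) = 0.398 × (1 − 1560/7520).
= 0.398 × 0.79255 = 0.31544.

0.32 per year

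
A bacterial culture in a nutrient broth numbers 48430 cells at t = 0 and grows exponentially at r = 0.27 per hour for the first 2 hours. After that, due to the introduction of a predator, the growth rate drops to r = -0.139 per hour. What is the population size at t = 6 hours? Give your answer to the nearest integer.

Phase 1: N(2) = 48430·e^(0.27×2) = 48430·e^0.54 = 83106.2.
Phase 2 runs for 6 − 2 = 4 hours at r = -0.139.
N(6) = 83106.2·e^(-0.139×4) = 83106.2·e^-0.556 = 47661.3.

47661 cells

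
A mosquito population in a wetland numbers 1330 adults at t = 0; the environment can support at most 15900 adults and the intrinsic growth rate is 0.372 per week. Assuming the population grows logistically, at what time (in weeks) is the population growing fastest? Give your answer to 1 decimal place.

Logistic growth is fastest at N = K/2 = 7950.
A = (K − N₀)/N₀ = 10.955. Set K/(1 + A·e^(−rt)) = K/2 → A·e^(−rt) = 1.
e^(−0.372t) = 1/10.955 = 0.0912835, so t = ln(10.955)/0.372 = 2.3938/0.372 = 6.4349.

6.4 weeks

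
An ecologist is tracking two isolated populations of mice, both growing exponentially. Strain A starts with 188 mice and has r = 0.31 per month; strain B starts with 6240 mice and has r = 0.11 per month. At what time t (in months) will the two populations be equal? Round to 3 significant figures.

17.5 months

Set 188·e^(0.31t) = 6240·e^(0.11t).
e^((0.31 − 0.11)t) = 6240/188 → e^(0.2·t) = 33.191.
0.2·t = ln(33.191) = 3.5023, so t = 3.5023/0.2 = 17.511.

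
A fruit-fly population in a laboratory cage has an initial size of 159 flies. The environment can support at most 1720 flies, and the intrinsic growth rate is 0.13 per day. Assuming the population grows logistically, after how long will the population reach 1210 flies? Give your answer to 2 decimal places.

A = (K − N₀)/N₀ = (1720 − 159)/159 = 9.8176.
Solve 1720/(1 + 9.8176·e^(−0.13t)) = 1210: 1 + 9.8176·e^(−0.13t) = 1.4215, so e^(−0.13t) = 0.0429318.
−0.13·t = ln(0.0429318) = -3.1481, so t = 3.1481/0.13 = 24.216.

24.22 days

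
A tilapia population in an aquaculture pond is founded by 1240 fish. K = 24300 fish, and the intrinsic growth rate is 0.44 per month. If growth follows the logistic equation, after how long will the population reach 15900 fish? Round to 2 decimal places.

8.09 months

A = (K − N₀)/N₀ = (24300 − 1240)/1240 = 18.597.
Solve 24300/(1 + 18.597·e^(−0.44t)) = 15900: 1 + 18.597·e^(−0.44t) = 1.5283, so e^(−0.44t) = 0.0284083.
−0.44·t = ln(0.0284083) = -3.5611, so t = 3.5611/0.44 = 8.0934.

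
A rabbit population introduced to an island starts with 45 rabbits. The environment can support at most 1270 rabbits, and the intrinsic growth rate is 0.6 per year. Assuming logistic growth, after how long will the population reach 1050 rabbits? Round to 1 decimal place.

A = (K − N₀)/N₀ = (1270 − 45)/45 = 27.222.
Solve 1270/(1 + 27.222·e^(−0.6t)) = 1050: 1 + 27.222·e^(−0.6t) = 1.2095, so e^(−0.6t) = 0.00769679.
−0.6·t = ln(0.00769679) = -4.867, so t = 4.867/0.6 = 8.1116.

8.1 years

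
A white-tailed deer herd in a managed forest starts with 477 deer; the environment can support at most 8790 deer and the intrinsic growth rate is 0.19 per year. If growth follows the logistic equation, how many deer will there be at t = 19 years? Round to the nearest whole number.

A = (K − N₀)/N₀ = (8790 − 477)/477 = 17.428.
N(t) = K/(1 + A·e^(−rt)) = 8790/(1 + 17.428×e^(−0.19×19)).
e^(−3.61) = 0.027052; denominator = 1 + 17.428×0.027052 = 1.4715.
N = 8790/1.4715 = 5973.7.

5974 deer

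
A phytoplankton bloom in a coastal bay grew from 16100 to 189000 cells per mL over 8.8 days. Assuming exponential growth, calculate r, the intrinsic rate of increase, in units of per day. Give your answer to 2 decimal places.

0.28 per day

From N(t) = N₀·e^(rt): e^(r·8.8) = 189000/16100 = 11.739.
r·8.8 = ln(11.739) = 2.4629, so r = 2.4629/8.8 = 0.27988.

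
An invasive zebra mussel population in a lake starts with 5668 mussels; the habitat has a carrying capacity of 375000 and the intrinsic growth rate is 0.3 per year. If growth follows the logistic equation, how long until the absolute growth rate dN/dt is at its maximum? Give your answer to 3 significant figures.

13.9 years

Logistic growth is fastest at N = K/2 = 187500.
A = (K − N₀)/N₀ = 65.161. Set K/(1 + A·e^(−rt)) = K/2 → A·e^(−rt) = 1.
e^(−0.3t) = 1/65.161 = 0.0153466, so t = ln(65.161)/0.3 = 4.1769/0.3 = 13.923.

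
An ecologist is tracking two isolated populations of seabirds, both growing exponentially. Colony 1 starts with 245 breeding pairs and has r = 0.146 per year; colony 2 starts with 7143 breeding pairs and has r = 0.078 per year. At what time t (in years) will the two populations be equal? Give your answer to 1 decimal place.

49.6 years

Set 245·e^(0.146t) = 7143·e^(0.078t).
e^((0.146 − 0.078)t) = 7143/245 → e^(0.068·t) = 29.155.
0.068·t = ln(29.155) = 3.3726, so t = 3.3726/0.068 = 49.597.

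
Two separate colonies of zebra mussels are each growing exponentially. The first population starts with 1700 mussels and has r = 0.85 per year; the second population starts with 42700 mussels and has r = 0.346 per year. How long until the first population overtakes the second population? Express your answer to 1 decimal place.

6.4 years

Set 1700·e^(0.85t) = 42700·e^(0.346t).
e^((0.85 − 0.346)t) = 42700/1700 → e^(0.504·t) = 25.118.
0.504·t = ln(25.118) = 3.2236, so t = 3.2236/0.504 = 6.396.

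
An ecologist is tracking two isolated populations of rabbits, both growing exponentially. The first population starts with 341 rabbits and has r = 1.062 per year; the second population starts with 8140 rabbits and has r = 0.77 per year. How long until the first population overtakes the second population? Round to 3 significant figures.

Set 341·e^(1.062t) = 8140·e^(0.77t).
e^((1.062 − 0.77)t) = 8140/341 → e^(0.292·t) = 23.871.
0.292·t = ln(23.871) = 3.1727, so t = 3.1727/0.292 = 10.865.

10.9 years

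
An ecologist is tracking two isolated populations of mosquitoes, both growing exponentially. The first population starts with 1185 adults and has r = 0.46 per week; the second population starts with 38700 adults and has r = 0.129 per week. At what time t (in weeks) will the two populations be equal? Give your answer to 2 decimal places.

10.53 weeks

Set 1185·e^(0.46t) = 38700·e^(0.129t).
e^((0.46 − 0.129)t) = 38700/1185 → e^(0.331·t) = 32.658.
0.331·t = ln(32.658) = 3.4861, so t = 3.4861/0.331 = 10.532.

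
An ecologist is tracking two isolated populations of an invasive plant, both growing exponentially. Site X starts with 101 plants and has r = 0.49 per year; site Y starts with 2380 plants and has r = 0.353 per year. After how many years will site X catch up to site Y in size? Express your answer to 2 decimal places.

Set 101·e^(0.49t) = 2380·e^(0.353t).
e^((0.49 − 0.353)t) = 2380/101 → e^(0.137·t) = 23.564.
0.137·t = ln(23.564) = 3.1597, so t = 3.1597/0.137 = 23.064.

23.06 years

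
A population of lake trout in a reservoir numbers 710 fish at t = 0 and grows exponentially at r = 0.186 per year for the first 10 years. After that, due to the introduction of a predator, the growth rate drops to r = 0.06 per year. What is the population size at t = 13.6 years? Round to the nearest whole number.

Phase 1: N(10) = 710·e^(0.186×10) = 710·e^1.86 = 4560.85.
Phase 2 runs for 13.6 − 10 = 3.6 years at r = 0.06.
N(13.6) = 4560.85·e^(0.06×3.6) = 4560.85·e^0.216 = 5660.49.

5660 fish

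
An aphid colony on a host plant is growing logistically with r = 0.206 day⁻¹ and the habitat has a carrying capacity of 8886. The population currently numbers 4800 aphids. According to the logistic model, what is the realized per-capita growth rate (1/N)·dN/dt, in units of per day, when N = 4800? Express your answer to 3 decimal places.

0.095 per day

(1/N)·dN/dt = r(1 − N/K) = 0.206 × (1 − 4800/8886).
= 0.206 × 0.45982 = 0.094724.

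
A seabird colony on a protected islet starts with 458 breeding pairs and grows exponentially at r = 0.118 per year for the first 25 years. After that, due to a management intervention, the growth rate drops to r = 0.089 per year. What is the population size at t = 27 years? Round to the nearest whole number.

Phase 1: N(25) = 458·e^(0.118×25) = 458·e^2.95 = 8750.53.
Phase 2 runs for 27 − 25 = 2 years at r = 0.089.
N(27) = 8750.53·e^(0.089×2) = 8750.53·e^0.178 = 10455.4.

10455 breeding pairs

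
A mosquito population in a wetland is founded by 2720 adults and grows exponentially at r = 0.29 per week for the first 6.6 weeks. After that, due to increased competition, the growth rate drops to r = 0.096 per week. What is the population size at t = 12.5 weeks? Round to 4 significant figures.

32490 adults

Phase 1: N(6.6) = 2720·e^(0.29×6.6) = 2720·e^1.914 = 18442.
Phase 2 runs for 12.5 − 6.6 = 5.9 weeks at r = 0.096.
N(12.5) = 18442·e^(0.096×5.9) = 18442·e^0.5664 = 32493.2.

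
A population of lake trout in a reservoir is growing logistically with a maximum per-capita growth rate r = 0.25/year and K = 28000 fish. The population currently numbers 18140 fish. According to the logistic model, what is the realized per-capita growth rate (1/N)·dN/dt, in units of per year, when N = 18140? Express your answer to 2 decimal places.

0.09 per year

(1/N)·dN/dt = r(1 − N/K) = 0.25 × (1 − 18140/28000).
= 0.25 × 0.35214 = 0.088036.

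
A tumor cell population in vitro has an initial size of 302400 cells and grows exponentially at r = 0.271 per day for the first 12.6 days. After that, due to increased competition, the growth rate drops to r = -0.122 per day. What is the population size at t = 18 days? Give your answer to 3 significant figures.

Phase 1: N(12.6) = 302400·e^(0.271×12.6) = 302400·e^3.415 = 9.194407×10^6.
Phase 2 runs for 18 − 12.6 = 5.4 days at r = -0.122.
N(18) = 9.194407×10^6·e^(-0.122×5.4) = 9.194407×10^6·e^-0.6588 = 4.757848×10^6.

4760000 cells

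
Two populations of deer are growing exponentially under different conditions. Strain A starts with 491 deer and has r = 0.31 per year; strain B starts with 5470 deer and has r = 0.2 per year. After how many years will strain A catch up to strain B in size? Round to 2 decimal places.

Set 491·e^(0.31t) = 5470·e^(0.2t).
e^((0.31 − 0.2)t) = 5470/491 → e^(0.11·t) = 11.141.
0.11·t = ln(11.141) = 2.4106, so t = 2.4106/0.11 = 21.914.

21.91 years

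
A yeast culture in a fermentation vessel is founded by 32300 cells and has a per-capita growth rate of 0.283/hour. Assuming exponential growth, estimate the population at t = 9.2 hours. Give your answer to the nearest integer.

436447 cells

N(t) = N₀·e^(rt) = 32300 × e^(0.283×9.2) = 32300 × e^2.604.
e^2.604 ≈ 13.512, so N ≈ 32300 × 13.512 = 436447.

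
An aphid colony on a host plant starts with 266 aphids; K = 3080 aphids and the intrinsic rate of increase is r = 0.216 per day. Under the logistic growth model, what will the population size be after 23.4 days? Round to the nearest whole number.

A = (K − N₀)/N₀ = (3080 − 266)/266 = 10.579.
N(t) = K/(1 + A·e^(−rt)) = 3080/(1 + 10.579×e^(−0.216×23.4)).
e^(−5.054) = 0.0063812; denominator = 1 + 10.579×0.0063812 = 1.0675.
N = 3080/1.0675 = 2885.23.

2885 aphids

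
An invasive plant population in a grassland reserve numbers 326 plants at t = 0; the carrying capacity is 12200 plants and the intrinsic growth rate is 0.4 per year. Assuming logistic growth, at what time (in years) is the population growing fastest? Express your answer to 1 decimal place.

9.0 years

Logistic growth is fastest at N = K/2 = 6100.
A = (K − N₀)/N₀ = 36.423. Set K/(1 + A·e^(−rt)) = K/2 → A·e^(−rt) = 1.
e^(−0.4t) = 1/36.423 = 0.0274549, so t = ln(36.423)/0.4 = 3.5952/0.4 = 8.988.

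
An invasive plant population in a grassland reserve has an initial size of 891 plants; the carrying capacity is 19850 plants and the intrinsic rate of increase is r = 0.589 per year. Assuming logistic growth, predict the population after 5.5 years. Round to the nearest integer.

10825 plants

A = (K − N₀)/N₀ = (19850 − 891)/891 = 21.278.
N(t) = K/(1 + A·e^(−rt)) = 19850/(1 + 21.278×e^(−0.589×5.5)).
e^(−3.239) = 0.039183; denominator = 1 + 21.278×0.039183 = 1.8338.
N = 19850/1.8338 = 10824.8.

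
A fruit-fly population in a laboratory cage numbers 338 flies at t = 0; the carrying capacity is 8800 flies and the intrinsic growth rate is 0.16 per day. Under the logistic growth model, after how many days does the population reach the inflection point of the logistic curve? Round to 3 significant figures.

Logistic growth is fastest at N = K/2 = 4400.
A = (K − N₀)/N₀ = 25.036. Set K/(1 + A·e^(−rt)) = K/2 → A·e^(−rt) = 1.
e^(−0.16t) = 1/25.036 = 0.0399433, so t = ln(25.036)/0.16 = 3.2203/0.16 = 20.127.

20.1 days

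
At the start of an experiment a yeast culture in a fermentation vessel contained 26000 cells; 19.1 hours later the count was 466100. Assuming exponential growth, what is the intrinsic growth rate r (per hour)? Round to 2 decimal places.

0.15 per hour

From N(t) = N₀·e^(rt): e^(r·19.1) = 466100/26000 = 17.927.
r·19.1 = ln(17.927) = 2.8863, so r = 2.8863/19.1 = 0.15112.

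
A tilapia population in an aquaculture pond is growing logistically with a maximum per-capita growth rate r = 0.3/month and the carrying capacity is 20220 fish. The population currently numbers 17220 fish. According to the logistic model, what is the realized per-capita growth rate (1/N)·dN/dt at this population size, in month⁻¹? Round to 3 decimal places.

(1/N)·dN/dt = r(1 − N/K) = 0.3 × (1 − 17220/20220).
= 0.3 × 0.14837 = 0.04451.

0.045 per month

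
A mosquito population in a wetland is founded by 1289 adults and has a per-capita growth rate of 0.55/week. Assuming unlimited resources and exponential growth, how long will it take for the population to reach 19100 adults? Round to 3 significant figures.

4.90 weeks

Set N₀·e^(rt) = 19100: e^(0.55·t) = 19100/1289 = 14.818.
0.55·t = ln(14.818) = 2.6958, so t = 2.6958/0.55 = 4.9015.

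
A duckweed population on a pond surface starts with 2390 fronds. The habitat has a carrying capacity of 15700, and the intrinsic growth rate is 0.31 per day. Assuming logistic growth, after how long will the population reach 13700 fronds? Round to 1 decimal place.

A = (K − N₀)/N₀ = (15700 − 2390)/2390 = 5.569.
Solve 15700/(1 + 5.569·e^(−0.31t)) = 13700: 1 + 5.569·e^(−0.31t) = 1.146, so e^(−0.31t) = 0.0262138.
−0.31·t = ln(0.0262138) = -3.6415, so t = 3.6415/0.31 = 11.747.

11.7 days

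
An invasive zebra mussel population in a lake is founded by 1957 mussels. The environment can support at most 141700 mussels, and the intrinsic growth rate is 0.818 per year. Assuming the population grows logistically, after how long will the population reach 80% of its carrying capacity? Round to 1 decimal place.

6.9 years

A = (K − N₀)/N₀ = (141700 − 1957)/1957 = 71.407.
Solve 141700/(1 + 71.407·e^(−0.818t)) = 113360: 1 + 71.407·e^(−0.818t) = 1.25, so e^(−0.818t) = 0.00350107.
−0.818·t = ln(0.00350107) = -5.6547, so t = 5.6547/0.818 = 6.9128.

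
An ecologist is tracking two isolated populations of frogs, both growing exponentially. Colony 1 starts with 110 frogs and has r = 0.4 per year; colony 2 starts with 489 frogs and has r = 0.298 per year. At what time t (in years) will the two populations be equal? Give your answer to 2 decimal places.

Set 110·e^(0.4t) = 489·e^(0.298t).
e^((0.4 − 0.298)t) = 489/110 → e^(0.102·t) = 4.4455.
0.102·t = ln(4.4455) = 1.4919, so t = 1.4919/0.102 = 14.626.

14.63 years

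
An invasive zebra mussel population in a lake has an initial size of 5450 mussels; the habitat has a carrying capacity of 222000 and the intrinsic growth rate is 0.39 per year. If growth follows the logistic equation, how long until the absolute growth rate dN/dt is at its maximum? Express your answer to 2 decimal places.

Logistic growth is fastest at N = K/2 = 111000.
A = (K − N₀)/N₀ = 39.734. Set K/(1 + A·e^(−rt)) = K/2 → A·e^(−rt) = 1.
e^(−0.39t) = 1/39.734 = 0.0251674, so t = ln(39.734)/0.39 = 3.6822/0.39 = 9.4416.

9.44 years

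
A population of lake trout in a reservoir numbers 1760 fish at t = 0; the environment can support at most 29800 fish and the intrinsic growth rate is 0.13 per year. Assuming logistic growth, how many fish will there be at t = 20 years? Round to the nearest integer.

A = (K − N₀)/N₀ = (29800 − 1760)/1760 = 15.932.
N(t) = K/(1 + A·e^(−rt)) = 29800/(1 + 15.932×e^(−0.13×20)).
e^(−2.6) = 0.074274; denominator = 1 + 15.932×0.074274 = 2.1833.
N = 29800/2.1833 = 13649.

13649 fish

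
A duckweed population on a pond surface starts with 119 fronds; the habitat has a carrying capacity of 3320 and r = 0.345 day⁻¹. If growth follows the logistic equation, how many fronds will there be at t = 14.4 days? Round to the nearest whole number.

A = (K − N₀)/N₀ = (3320 − 119)/119 = 26.899.
N(t) = K/(1 + A·e^(−rt)) = 3320/(1 + 26.899×e^(−0.345×14.4)).
e^(−4.968) = 0.006957; denominator = 1 + 26.899×0.006957 = 1.1871.
N = 3320/1.1871 = 2796.64.

2797 fronds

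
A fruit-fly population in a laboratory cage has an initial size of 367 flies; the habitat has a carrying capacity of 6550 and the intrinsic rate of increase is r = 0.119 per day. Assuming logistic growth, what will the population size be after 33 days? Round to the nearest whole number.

A = (K − N₀)/N₀ = (6550 − 367)/367 = 16.847.
N(t) = K/(1 + A·e^(−rt)) = 6550/(1 + 16.847×e^(−0.119×33)).
e^(−3.927) = 0.019703; denominator = 1 + 16.847×0.019703 = 1.3319.
N = 6550/1.3319 = 4917.64.

4918 flies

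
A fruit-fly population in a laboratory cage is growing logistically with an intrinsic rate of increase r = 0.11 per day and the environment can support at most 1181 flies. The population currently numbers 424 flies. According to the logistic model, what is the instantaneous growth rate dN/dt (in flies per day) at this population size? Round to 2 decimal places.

dN/dt = rN(1 − N/K) = 0.11 × 424 × (1 − 424/1181).
1 − 424/1181 = 0.64098; dN/dt = 0.11 × 424 × 0.64098 = 29.895.

29.90 flies per day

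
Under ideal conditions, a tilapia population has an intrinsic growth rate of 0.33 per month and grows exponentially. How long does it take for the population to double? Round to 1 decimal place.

Doubling time t_d = ln(2)/r = 0.6931/0.33 = 2.1004.

2.1 months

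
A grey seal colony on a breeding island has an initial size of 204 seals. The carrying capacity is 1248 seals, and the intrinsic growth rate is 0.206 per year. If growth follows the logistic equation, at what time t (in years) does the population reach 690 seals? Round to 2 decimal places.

A = (K − N₀)/N₀ = (1248 − 204)/204 = 5.1176.
Solve 1248/(1 + 5.1176·e^(−0.206t)) = 690: 1 + 5.1176·e^(−0.206t) = 1.8087, so e^(−0.206t) = 0.158021.
−0.206·t = ln(0.158021) = -1.845, so t = 1.845/0.206 = 8.9564.

8.96 years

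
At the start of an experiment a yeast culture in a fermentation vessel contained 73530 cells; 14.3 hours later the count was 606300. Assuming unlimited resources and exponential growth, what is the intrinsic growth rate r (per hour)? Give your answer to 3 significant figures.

From N(t) = N₀·e^(rt): e^(r·14.3) = 606300/73530 = 8.2456.
r·14.3 = ln(8.2456) = 2.1097, so r = 2.1097/14.3 = 0.14753.

0.148 per hour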